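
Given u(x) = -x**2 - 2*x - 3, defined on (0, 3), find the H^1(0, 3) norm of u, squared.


||u||_{H^1}^2 = 1923/5

The H^1 norm (squared) on an interval (0, L) is
  ||u||_{H^1}^2 = ∫_0^L u(x)^2 dx + ∫_0^L u'(x)^2 dx.
Compute u'(x) = -2*x - 2.
Then u(x)^2 = x**4 + 4*x**3 + 10*x**2 + 12*x + 9 and u'(x)^2 = 4*x**2 + 8*x + 4.
Integrate each monomial from 0 to 3 using ∫_0^3 c·x^n dx = c·3^(n+1)/(n+1):
  ∫_0^3 u(x)^2 dx = ∫_0^3 (x^4 + 4*x^3 + 10*x^2 + 12*x + 9) dx. Term by term:
    ∫_0^3 x^4 dx = 243/5;  ∫_0^3 4*x^3 dx = 81;  ∫_0^3 10*x^2 dx = 90;
    ∫_0^3 12*x dx = 54;  ∫_0^3 9 dx = 27.
  Sum: 243/5 + 81 + 90 + 54 + 27 = 1503/5.
  ∫_0^3 u'(x)^2 dx = ∫_0^3 (4*x^2 + 8*x + 4) dx. Term by term:
    ∫_0^3 4*x^2 dx = 36;  ∫_0^3 8*x dx = 36;  ∫_0^3 4 dx = 12.
  Sum: 36 + 36 + 12 = 84.
Adding: ||u||_{H^1}^2 = 1503/5 + 84 = 1923/5.


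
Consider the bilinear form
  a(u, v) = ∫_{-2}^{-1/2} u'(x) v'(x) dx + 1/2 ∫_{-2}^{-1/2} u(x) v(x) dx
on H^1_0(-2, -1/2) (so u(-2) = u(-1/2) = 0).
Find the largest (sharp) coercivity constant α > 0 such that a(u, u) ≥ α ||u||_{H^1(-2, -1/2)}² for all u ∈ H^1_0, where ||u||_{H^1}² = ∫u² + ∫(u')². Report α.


α = (9 + 8*π^2)/(2*(9 + 4*π^2))

Coercivity of a(·,·) on H^1_0(-2, -1/2) means a(u, u) ≥ α ||u||_{H^1}² for every u ∈ H^1_0.
The interval has length L = 3/2, and Poincaré/coercivity depend only on L. Here a(u, u) = ∫(u')² + (1/2)·∫u².
Here 0 < c = 1/2 < 1. The condition a(u,u) ≥ α||u||_{H^1}² reads (1−α)∫(u')² ≥ (α−c)∫u². Any admissible α is ≤ 1 (rapidly oscillating u have ∫u²/∫(u')² → 0), and α = 1 would force 0 ≥ (1−c)∫u², impossible since c < 1; so 1−α > 0. By the sharp Poincaré inequality on H^1_0 of an interval of length L, ∫(u')² ≥ (π/L)²∫u² with equality for the first sine mode sin(π(x−x₀)/L) (x₀ the left endpoint), so the inequality holds for all u iff (1−α)(π/L)² ≥ α − c, i.e. α ≤ ((π/L)² + c)/((π/L)² + 1) = (1 + c(L/π)²)/(1 + (L/π)²). With (π/L)² = 4*π^2/9 and c = 1/2, the largest admissible constant is α = ((π/L)² + c)/((π/L)² + 1).
Simplifying, α = (9 + 8*π^2)/(2*(9 + 4*π^2)).


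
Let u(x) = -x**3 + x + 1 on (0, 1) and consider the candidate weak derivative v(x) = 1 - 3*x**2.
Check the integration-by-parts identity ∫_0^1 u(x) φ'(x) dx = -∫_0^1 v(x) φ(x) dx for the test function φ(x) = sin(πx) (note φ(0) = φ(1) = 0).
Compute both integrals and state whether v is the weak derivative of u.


LHS = (-12 + π^2)/π^3, RHS = (-12 + π^2)/π^3. Yes, v = u' weakly.

u(x) = -x**3 + x + 1, classical derivative u'(x) = 1 - 3*x**2.
φ(x) = sin(πx), so φ'(x) = π*cos(π*x).
Note φ(0) = φ(1) = 0, so the boundary term u·φ vanishes.
LHS = ∫_0^1 u(x) φ'(x) dx = ∫_0^1 (-π*x^3*cos(π*x) + π*x*cos(π*x) + π*cos(π*x)) dx. Term by term:
  ∫_0^1 π*cos(π*x) dx = 0;  ∫_0^1 π*x*cos(π*x) dx = -2/π;  ∫_0^1 -π*x^3*cos(π*x) dx = -12/π^3 + 3/π.
Sum: 0 − 2/π + -12/π^3 + 3/π = (-12 + π^2)/π^3.
So LHS = (-12 + π^2)/π^3.
∫_0^1 v(x) φ(x) dx = ∫_0^1 (-3*x^2*sin(π*x) + sin(π*x)) dx. Term by term:
  ∫_0^1 -3*x^2*sin(π*x) dx = -3/π + 12/π^3;  ∫_0^1 sin(π*x) dx = 2/π.
Sum: -3/π + 12/π^3 + 2/π = (12 - π^2)/π^3.
So RHS = -∫_0^1 v(x) φ(x) dx = (-12 + π^2)/π^3.
LHS = RHS, so the identity holds for this test φ.
Moreover u is smooth here and v(x) = u'(x) = 1 - 3*x**2 pointwise, so the identity holds for every test function. Hence v is the weak derivative of u.


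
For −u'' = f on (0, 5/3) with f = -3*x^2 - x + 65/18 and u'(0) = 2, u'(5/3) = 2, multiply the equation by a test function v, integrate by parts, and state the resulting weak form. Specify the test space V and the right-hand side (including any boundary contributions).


V = H^1(0, 5/3) (v unrestricted at boundary; u is determined up to an additive constant); weak form: ∫_0^5/3 u'v' dx = ∫_0^5/3 (-3*x^2 - x + 65/18) v dx + 2·v(5/3) − 2·v(0) for all v ∈ V.

Multiply both sides by a test function v and integrate from 0 to 5/3:
  ∫_0^5/3 −u''(x) v(x) dx = ∫_0^5/3 f(x) v(x) dx.
Integrate the LHS by parts once:
  ∫_0^5/3 −u'' v dx = −[u'(x) v(x)]_0^5/3 + ∫_0^5/3 u'(x) v'(x) dx.
Thus ∫_0^5/3 u'(x) v'(x) dx = ∫_0^5/3 f(x) v(x) dx + [u'(x) v(x)]_0^5/3.
Choose V so that boundary terms are either known or forced to vanish.
u has inhomogeneous Neumann u'(0) = 2, u'(5/3) = 2. [u' v]_0^5/3 = (2)·v(5/3) − (2)·v(0) = 2·v(5/3) − 2·v(0). Take V = H^1(0, 5/3); boundary term becomes part of RHS.
Weak formulation: find u (satisfying any essential BC) such that ∫_0^5/3 u'(x) v'(x) dx = ∫_0^5/3 f v dx + 2·v(5/3) − 2·v(0) for all v ∈ V (Neumann data are natural BCs: they enter the RHS as boundary terms).
Substituting f(x) = -3*x^2 - x + 65/18, the right-hand side is ∫_0^5/3 (-3*x^2 - x + 65/18) v dx + 2·v(5/3) − 2·v(0).
Compatibility check (pure Neumann): taking v ≡ 1 ∈ V gives 0 = ∫_0^5/3 f dx + (2) − (2), i.e. ∫_0^5/3 f dx must equal u'(0) − u'(5/3) = 0. Indeed ∫_0^5/3 (-3*x^2 - x + 65/18) dx = 0, so the data are compatible. The solution is then unique only up to an additive constant (fix it e.g. by requiring ∫_0^5/3 u dx = 0).


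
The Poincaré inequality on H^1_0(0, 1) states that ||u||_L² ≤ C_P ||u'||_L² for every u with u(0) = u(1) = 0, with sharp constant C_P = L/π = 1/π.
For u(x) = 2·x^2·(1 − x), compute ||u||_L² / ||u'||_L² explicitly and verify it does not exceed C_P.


||u||_L² / ||u'||_L² = sqrt(14)/14 < C_P = 1/π.

u(x) = 2·x^2·(1 − x), so u'(x) = 2*x*(2 - 3*x).
u(x) = 2·x^2·(1 − x) vanishes at x = 0 and x = 1, so u ∈ H^1_0(0, 1). Differentiate via the product rule and integrate the resulting polynomials term by term.
  ∫_0^1 u² dx = ∫_0^1 (4*x^6 - 8*x^5 + 4*x^4) dx. Term by term:
    ∫_0^1 4*x^6 dx = 4/7;  ∫_0^1 -8*x^5 dx = -4/3;  ∫_0^1 4*x^4 dx = 4/5.
  Sum: 4/7 − 4/3 + 4/5 = 4/105.
  ∫_0^1 (u')² dx = ∫_0^1 (36*x^4 - 48*x^3 + 16*x^2) dx. Term by term:
    ∫_0^1 36*x^4 dx = 36/5;  ∫_0^1 -48*x^3 dx = -12;  ∫_0^1 16*x^2 dx = 16/3.
  Sum: 36/5 − 12 + 16/3 = 8/15.
∫_0^1 u² dx = 4/105, so ||u||_L² = 2*sqrt(105)/105.
∫_0^1 (u')² dx = 8/15, so ||u'||_L² = 2*sqrt(30)/15.
Ratio ||u||_L² / ||u'||_L² = sqrt(14)/14.
Sharp Poincaré constant on H^1_0(0, 1) is C_P = L/π = 1/π, achieved by sin(π·x).
A polynomial bump cannot attain the sharp Poincaré constant (only the first sine eigenfunction does), so the ratio is strictly less than C_P, consistent with ||u||_L² ≤ C_P ||u'||_L².


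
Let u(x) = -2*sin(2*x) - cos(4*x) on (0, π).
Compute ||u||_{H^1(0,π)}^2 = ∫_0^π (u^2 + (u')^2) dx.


||u||_{H^1(0,π)}^2 = 37*π/2

u'(x) = 4*sin(4*x) - 4*cos(2*x).
Expand u² and (u')² and integrate term by term on (0, π), using: for integers n ≥ 1, ∫_0^π sin²(nx) dx = ∫_0^π cos²(nx) dx = π/2; for n ≠ n', ∫_0^π sin(nx)sin(n'x) dx = ∫_0^π cos(nx)cos(n'x) dx = 0; and by product-to-sum, ∫_0^π sin(nx)cos(n'x) dx = ½∫_0^π [sin((n+n')x) + sin((n−n')x)] dx, which is 0 when n+n' is even and 2n/(n²−n'²) when n+n' is odd (it need not vanish on (0, π)).
  u² squared terms: (-1)²·∫cos(4x)² dx = 1·π/2 = π/2;  (-2)²·∫sin(2x)² dx = 4·π/2 = 2*π.
  u² cross terms: 2·(-1)·(-2)·∫cos(4x)·sin(2x) dx = 4·(0) = 0.
  So ∫_0^π u² dx = π/2 + 2*π + 0 = 5*π/2.
  (u')² squared terms: (-4)²·∫cos(2x)² dx = 16·π/2 = 8*π;  (4)²·∫sin(4x)² dx = 16·π/2 = 8*π.
  (u')² cross terms: 2·(-4)·(4)·∫cos(2x)·sin(4x) dx = -32·(0) = 0.
  So ∫_0^π (u')² dx = 8*π + 8*π + 0 = 16*π.
||u||_{H^1}^2 = (5*π/2) + (16*π) = 37*π/2.


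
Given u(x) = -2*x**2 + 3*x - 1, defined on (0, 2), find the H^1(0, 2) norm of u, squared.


||u||_{H^1}^2 = 224/15

The H^1 norm (squared) on an interval (0, L) is
  ||u||_{H^1}^2 = ∫_0^L u(x)^2 dx + ∫_0^L u'(x)^2 dx.
Compute u'(x) = 3 - 4*x.
Then u(x)^2 = 4*x**4 - 12*x**3 + 13*x**2 - 6*x + 1 and u'(x)^2 = 16*x**2 - 24*x + 9.
Integrate each monomial from 0 to 2 using ∫_0^2 c·x^n dx = c·2^(n+1)/(n+1):
  ∫_0^2 u(x)^2 dx = ∫_0^2 (4*x^4 - 12*x^3 + 13*x^2 - 6*x + 1) dx. Term by term:
    ∫_0^2 4*x^4 dx = 128/5;  ∫_0^2 -12*x^3 dx = -48;  ∫_0^2 13*x^2 dx = 104/3;
    ∫_0^2 -6*x dx = -12;  ∫_0^2 1 dx = 2.
  Sum: 128/5 − 48 + 104/3 − 12 + 2 = 34/15.
  ∫_0^2 u'(x)^2 dx = ∫_0^2 (16*x^2 - 24*x + 9) dx. Term by term:
    ∫_0^2 16*x^2 dx = 128/3;  ∫_0^2 -24*x dx = -48;  ∫_0^2 9 dx = 18.
  Sum: 128/3 − 48 + 18 = 38/3.
Adding: ||u||_{H^1}^2 = 34/15 + 38/3 = 224/15.


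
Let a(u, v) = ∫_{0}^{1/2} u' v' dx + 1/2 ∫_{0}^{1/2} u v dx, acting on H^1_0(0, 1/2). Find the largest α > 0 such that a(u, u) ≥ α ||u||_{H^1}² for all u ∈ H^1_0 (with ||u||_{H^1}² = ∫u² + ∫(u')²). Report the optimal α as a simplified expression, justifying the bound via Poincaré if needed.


α = (1 + 8*π^2)/(2*(1 + 4*π^2))

Coercivity of a(·,·) on H^1_0(0, 1/2) means a(u, u) ≥ α ||u||_{H^1}² for every u ∈ H^1_0.
The interval has length L = 1/2, and Poincaré/coercivity depend only on L. Here a(u, u) = ∫(u')² + (1/2)·∫u².
Here 0 < c = 1/2 < 1. The condition a(u,u) ≥ α||u||_{H^1}² reads (1−α)∫(u')² ≥ (α−c)∫u². Any admissible α is ≤ 1 (rapidly oscillating u have ∫u²/∫(u')² → 0), and α = 1 would force 0 ≥ (1−c)∫u², impossible since c < 1; so 1−α > 0. By the sharp Poincaré inequality on H^1_0 of an interval of length L, ∫(u')² ≥ (π/L)²∫u² with equality for the first sine mode sin(π(x−x₀)/L) (x₀ the left endpoint), so the inequality holds for all u iff (1−α)(π/L)² ≥ α − c, i.e. α ≤ ((π/L)² + c)/((π/L)² + 1) = (1 + c(L/π)²)/(1 + (L/π)²). With (π/L)² = 4*π^2 and c = 1/2, the largest admissible constant is α = ((π/L)² + c)/((π/L)² + 1).
Simplifying, α = (1 + 8*π^2)/(2*(1 + 4*π^2)).


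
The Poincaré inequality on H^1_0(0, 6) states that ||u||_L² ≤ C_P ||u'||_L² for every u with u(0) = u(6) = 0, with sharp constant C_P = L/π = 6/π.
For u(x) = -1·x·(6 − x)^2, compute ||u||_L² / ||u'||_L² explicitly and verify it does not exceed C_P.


||u||_L² / ||u'||_L² = 3*sqrt(14)/7 < C_P = 6/π.

u(x) = -1·x·(6 − x)^2, so u'(x) = 3*(2 - x)*(x - 6).
u(x) = -1·x·(6 − x)^2 vanishes at x = 0 and x = 6, so u ∈ H^1_0(0, 6). Differentiate via the product rule and integrate the resulting polynomials term by term.
  ∫_0^6 u² dx = ∫_0^6 (x^6 - 24*x^5 + 216*x^4 - 864*x^3 + 1296*x^2) dx. Term by term:
    ∫_0^6 x^6 dx = 279936/7;  ∫_0^6 -24*x^5 dx = -186624;  ∫_0^6 216*x^4 dx = 1679616/5;
    ∫_0^6 -864*x^3 dx = -279936;  ∫_0^6 1296*x^2 dx = 93312.
  Sum: 279936/7 − 186624 + 1679616/5 − 279936 + 93312 = 93312/35.
  ∫_0^6 (u')² dx = ∫_0^6 (9*x^4 - 144*x^3 + 792*x^2 - 1728*x + 1296) dx. Term by term:
    ∫_0^6 9*x^4 dx = 69984/5;  ∫_0^6 -144*x^3 dx = -46656;  ∫_0^6 792*x^2 dx = 57024;
    ∫_0^6 -1728*x dx = -31104;  ∫_0^6 1296 dx = 7776.
  Sum: 69984/5 − 46656 + 57024 − 31104 + 7776 = 5184/5.
∫_0^6 u² dx = 93312/35, so ||u||_L² = 216*sqrt(70)/35.
∫_0^6 (u')² dx = 5184/5, so ||u'||_L² = 72*sqrt(5)/5.
Ratio ||u||_L² / ||u'||_L² = 3*sqrt(14)/7.
Sharp Poincaré constant on H^1_0(0, 6) is C_P = L/π = 6/π, achieved by sin(π/6·x).
A polynomial bump cannot attain the sharp Poincaré constant (only the first sine eigenfunction does), so the ratio is strictly less than C_P, consistent with ||u||_L² ≤ C_P ||u'||_L².


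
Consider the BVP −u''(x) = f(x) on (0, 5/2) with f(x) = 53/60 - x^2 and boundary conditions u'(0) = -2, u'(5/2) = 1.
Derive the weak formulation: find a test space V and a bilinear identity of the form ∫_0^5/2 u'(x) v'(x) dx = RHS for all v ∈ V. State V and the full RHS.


V = H^1(0, 5/2) (v unrestricted at boundary; u is determined up to an additive constant); weak form: ∫_0^5/2 u'v' dx = ∫_0^5/2 (53/60 - x^2) v dx + v(5/2) + 2·v(0) for all v ∈ V.

Multiply both sides by a test function v and integrate from 0 to 5/2:
  ∫_0^5/2 −u''(x) v(x) dx = ∫_0^5/2 f(x) v(x) dx.
Integrate the LHS by parts once:
  ∫_0^5/2 −u'' v dx = −[u'(x) v(x)]_0^5/2 + ∫_0^5/2 u'(x) v'(x) dx.
Thus ∫_0^5/2 u'(x) v'(x) dx = ∫_0^5/2 f(x) v(x) dx + [u'(x) v(x)]_0^5/2.
Choose V so that boundary terms are either known or forced to vanish.
u has inhomogeneous Neumann u'(0) = -2, u'(5/2) = 1. [u' v]_0^5/2 = (1)·v(5/2) − (-2)·v(0) = v(5/2) + 2·v(0). Take V = H^1(0, 5/2); boundary term becomes part of RHS.
Weak formulation: find u (satisfying any essential BC) such that ∫_0^5/2 u'(x) v'(x) dx = ∫_0^5/2 f v dx + v(5/2) + 2·v(0) for all v ∈ V (Neumann data are natural BCs: they enter the RHS as boundary terms).
Substituting f(x) = 53/60 - x^2, the right-hand side is ∫_0^5/2 (53/60 - x^2) v dx + v(5/2) + 2·v(0).
Compatibility check (pure Neumann): taking v ≡ 1 ∈ V gives 0 = ∫_0^5/2 f dx + (1) − (-2), i.e. ∫_0^5/2 f dx must equal u'(0) − u'(5/2) = -3. Indeed ∫_0^5/2 (53/60 - x^2) dx = -3, so the data are compatible. The solution is then unique only up to an additive constant (fix it e.g. by requiring ∫_0^5/2 u dx = 0).


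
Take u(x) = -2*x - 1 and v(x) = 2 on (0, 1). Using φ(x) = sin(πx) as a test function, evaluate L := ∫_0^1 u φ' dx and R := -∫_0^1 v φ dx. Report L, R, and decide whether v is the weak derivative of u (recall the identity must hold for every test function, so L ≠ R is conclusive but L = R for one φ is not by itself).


LHS = 4/π, RHS = -4/π. No, v is not the weak derivative of u.

u(x) = -2*x - 1, classical derivative u'(x) = -2.
φ(x) = sin(πx), so φ'(x) = π*cos(π*x).
Note φ(0) = φ(1) = 0, so the boundary term u·φ vanishes.
LHS = ∫_0^1 u(x) φ'(x) dx = ∫_0^1 (-2*π*x*cos(π*x) - π*cos(π*x)) dx. Term by term:
  ∫_0^1 -π*cos(π*x) dx = 0;  ∫_0^1 -2*π*x*cos(π*x) dx = 4/π.
Sum: 0 + 4/π = 4/π.
So LHS = 4/π.
∫_0^1 v(x) φ(x) dx = ∫_0^1 (2*sin(π*x)) dx. Term by term:
  ∫_0^1 2*sin(π*x) dx = 4/π.
So RHS = -∫_0^1 v(x) φ(x) dx = -4/π.
LHS − RHS = 8/π ≠ 0, so the identity fails.
(For a valid weak derivative the identity must hold for EVERY test function, in particular this one. The failure shows v is NOT the weak derivative of u.)
Correct weak derivative would be u'(x) = -2.


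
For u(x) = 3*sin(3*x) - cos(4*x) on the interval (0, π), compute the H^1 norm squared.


||u||_{H^1(0,π)}^2 = 612/7 + 107*π/2

u'(x) = 4*sin(4*x) + 9*cos(3*x).
Expand u² and (u')² and integrate term by term on (0, π), using: for integers n ≥ 1, ∫_0^π sin²(nx) dx = ∫_0^π cos²(nx) dx = π/2; for n ≠ n', ∫_0^π sin(nx)sin(n'x) dx = ∫_0^π cos(nx)cos(n'x) dx = 0; and by product-to-sum, ∫_0^π sin(nx)cos(n'x) dx = ½∫_0^π [sin((n+n')x) + sin((n−n')x)] dx, which is 0 when n+n' is even and 2n/(n²−n'²) when n+n' is odd (it need not vanish on (0, π)).
  u² squared terms: (-1)²·∫cos(4x)² dx = 1·π/2 = π/2;  (3)²·∫sin(3x)² dx = 9·π/2 = 9*π/2.
  u² cross terms: 2·(-1)·(3)·∫cos(4x)·sin(3x) dx = -6·(-6/7) = 36/7.
  So ∫_0^π u² dx = π/2 + 9*π/2 + 36/7 = 36/7 + 5*π.
  (u')² squared terms: (4)²·∫sin(4x)² dx = 16·π/2 = 8*π;  (9)²·∫cos(3x)² dx = 81·π/2 = 81*π/2.
  (u')² cross terms: 2·(4)·(9)·∫sin(4x)·cos(3x) dx = 72·(8/7) = 576/7.
  So ∫_0^π (u')² dx = 8*π + 81*π/2 + 576/7 = 576/7 + 97*π/2.
||u||_{H^1}^2 = (36/7 + 5*π) + (576/7 + 97*π/2) = 612/7 + 107*π/2.


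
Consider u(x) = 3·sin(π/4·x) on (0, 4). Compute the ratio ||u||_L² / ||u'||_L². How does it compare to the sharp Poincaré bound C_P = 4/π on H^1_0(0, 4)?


||u||_L² / ||u'||_L² = 4/π = C_P.

u(x) = 3·sin(π/4·x), so u'(x) = 3*π*cos(π*x/4)/4.
Writing u(x) = A·sin(kπx/L) with A = 3 and k = 1, use ∫_0^L sin²(kπx/L) dx = L/2 and ∫_0^L cos²(kπx/L) dx = L/2.
u² = 9·sin²(π/4·x) and (u')² = 9*π^2/16·cos²(π/4·x), and each of sin², cos² integrates to L/2 = 2 over (0, 4).
∫_0^4 u² dx = 18, so ||u||_L² = 3*sqrt(2).
∫_0^4 (u')² dx = 9*π^2/8, so ||u'||_L² = 3*sqrt(2)*π/4.
Ratio ||u||_L² / ||u'||_L² = 4/π.
Sharp Poincaré constant on H^1_0(0, 4) is C_P = L/π = 4/π, achieved by sin(π/4·x).
This is the k = 1 eigenfunction (up to amplitude), so the ratio equals the sharp Poincaré constant exactly.


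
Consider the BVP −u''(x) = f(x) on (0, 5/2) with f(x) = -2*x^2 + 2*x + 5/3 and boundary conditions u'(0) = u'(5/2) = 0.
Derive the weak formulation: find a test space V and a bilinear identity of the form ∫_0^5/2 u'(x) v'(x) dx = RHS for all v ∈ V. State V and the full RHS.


V = H^1(0, 5/2) (no boundary constraint on v; u is determined up to an additive constant); weak form: ∫_0^5/2 u'v' dx = ∫_0^5/2 (-2*x^2 + 2*x + 5/3) v dx for all v ∈ V.

Multiply both sides by a test function v and integrate from 0 to 5/2:
  ∫_0^5/2 −u''(x) v(x) dx = ∫_0^5/2 f(x) v(x) dx.
Integrate the LHS by parts once:
  ∫_0^5/2 −u'' v dx = −[u'(x) v(x)]_0^5/2 + ∫_0^5/2 u'(x) v'(x) dx.
Thus ∫_0^5/2 u'(x) v'(x) dx = ∫_0^5/2 f(x) v(x) dx + [u'(x) v(x)]_0^5/2.
Choose V so that boundary terms are either known or forced to vanish.
u has homogeneous Neumann: u'(0) = u'(5/2) = 0. So [u' v]_0^5/2 = 0·v(5/2) − 0·v(0) = 0 for any v; take V = H^1(0, 5/2).
Weak formulation: find u (satisfying any essential BC) such that ∫_0^5/2 u'(x) v'(x) dx = ∫_0^5/2 f v dx for all v ∈ V (homogeneous Neumann, so boundary terms vanish).
Substituting f(x) = -2*x^2 + 2*x + 5/3, the right-hand side is ∫_0^5/2 (-2*x^2 + 2*x + 5/3) v dx.
Compatibility check (pure Neumann): taking v ≡ 1 ∈ V gives 0 = ∫_0^5/2 f dx + (0) − (0), i.e. ∫_0^5/2 f dx must equal u'(0) − u'(5/2) = 0. Indeed ∫_0^5/2 (-2*x^2 + 2*x + 5/3) dx = 0, so the data are compatible. The solution is then unique only up to an additive constant (fix it e.g. by requiring ∫_0^5/2 u dx = 0).


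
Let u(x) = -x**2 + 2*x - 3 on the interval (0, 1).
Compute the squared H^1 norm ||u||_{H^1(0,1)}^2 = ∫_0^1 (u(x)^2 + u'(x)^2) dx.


||u||_{H^1}^2 = 103/15

The H^1 norm (squared) on an interval (0, L) is
  ||u||_{H^1}^2 = ∫_0^L u(x)^2 dx + ∫_0^L u'(x)^2 dx.
Compute u'(x) = 2 - 2*x.
Then u(x)^2 = x**4 - 4*x**3 + 10*x**2 - 12*x + 9 and u'(x)^2 = 4*x**2 - 8*x + 4.
Integrate each monomial from 0 to 1 using ∫_0^1 c·x^n dx = c·1^(n+1)/(n+1):
  ∫_0^1 u(x)^2 dx = ∫_0^1 (x^4 - 4*x^3 + 10*x^2 - 12*x + 9) dx. Term by term:
    ∫_0^1 x^4 dx = 1/5;  ∫_0^1 -4*x^3 dx = -1;  ∫_0^1 10*x^2 dx = 10/3;
    ∫_0^1 -12*x dx = -6;  ∫_0^1 9 dx = 9.
  Sum: 1/5 − 1 + 10/3 − 6 + 9 = 83/15.
  ∫_0^1 u'(x)^2 dx = ∫_0^1 (4*x^2 - 8*x + 4) dx. Term by term:
    ∫_0^1 4*x^2 dx = 4/3;  ∫_0^1 -8*x dx = -4;  ∫_0^1 4 dx = 4.
  Sum: 4/3 − 4 + 4 = 4/3.
Adding: ||u||_{H^1}^2 = 83/15 + 4/3 = 103/15.


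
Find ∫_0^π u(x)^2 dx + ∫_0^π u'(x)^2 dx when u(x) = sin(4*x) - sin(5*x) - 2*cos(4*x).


||u||_{H^1(0,π)}^2 = 680/9 + 111*π/2

u'(x) = 8*sin(4*x) + 4*cos(4*x) - 5*cos(5*x).
Expand u² and (u')² and integrate term by term on (0, π), using: for integers n ≥ 1, ∫_0^π sin²(nx) dx = ∫_0^π cos²(nx) dx = π/2; for n ≠ n', ∫_0^π sin(nx)sin(n'x) dx = ∫_0^π cos(nx)cos(n'x) dx = 0; and by product-to-sum, ∫_0^π sin(nx)cos(n'x) dx = ½∫_0^π [sin((n+n')x) + sin((n−n')x)] dx, which is 0 when n+n' is even and 2n/(n²−n'²) when n+n' is odd (it need not vanish on (0, π)).
  u² squared terms: (-1)²·∫sin(5x)² dx = 1·π/2 = π/2;  (-2)²·∫cos(4x)² dx = 4·π/2 = 2*π;  (1)²·∫sin(4x)² dx = 1·π/2 = π/2.
  u² cross terms: 2·(-1)·(-2)·∫sin(5x)·cos(4x) dx = 4·(10/9) = 40/9;  2·(-1)·(1)·∫sin(5x)·sin(4x) dx = -2·(0) = 0;  2·(-2)·(1)·∫cos(4x)·sin(4x) dx = -4·(0) = 0.
  So ∫_0^π u² dx = π/2 + 2*π + π/2 + 40/9 + 0 + 0 = 40/9 + 3*π.
  (u')² squared terms: (-5)²·∫cos(5x)² dx = 25·π/2 = 25*π/2;  (4)²·∫cos(4x)² dx = 16·π/2 = 8*π;  (8)²·∫sin(4x)² dx = 64·π/2 = 32*π.
  (u')² cross terms: 2·(-5)·(4)·∫cos(5x)·cos(4x) dx = -40·(0) = 0;  2·(-5)·(8)·∫cos(5x)·sin(4x) dx = -80·(-8/9) = 640/9;  2·(4)·(8)·∫cos(4x)·sin(4x) dx = 64·(0) = 0.
  So ∫_0^π (u')² dx = 25*π/2 + 8*π + 32*π + 0 + 640/9 + 0 = 640/9 + 105*π/2.
||u||_{H^1}^2 = (40/9 + 3*π) + (640/9 + 105*π/2) = 680/9 + 111*π/2.


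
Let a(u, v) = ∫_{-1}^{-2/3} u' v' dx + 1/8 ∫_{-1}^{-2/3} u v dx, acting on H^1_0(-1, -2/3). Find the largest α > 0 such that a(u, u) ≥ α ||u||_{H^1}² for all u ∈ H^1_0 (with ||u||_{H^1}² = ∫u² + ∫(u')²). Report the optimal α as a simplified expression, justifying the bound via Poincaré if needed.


α = (1 + 72*π^2)/(8*(1 + 9*π^2))

Coercivity of a(·,·) on H^1_0(-1, -2/3) means a(u, u) ≥ α ||u||_{H^1}² for every u ∈ H^1_0.
The interval has length L = 1/3, and Poincaré/coercivity depend only on L. Here a(u, u) = ∫(u')² + (1/8)·∫u².
Here 0 < c = 1/8 < 1. The condition a(u,u) ≥ α||u||_{H^1}² reads (1−α)∫(u')² ≥ (α−c)∫u². Any admissible α is ≤ 1 (rapidly oscillating u have ∫u²/∫(u')² → 0), and α = 1 would force 0 ≥ (1−c)∫u², impossible since c < 1; so 1−α > 0. By the sharp Poincaré inequality on H^1_0 of an interval of length L, ∫(u')² ≥ (π/L)²∫u² with equality for the first sine mode sin(π(x−x₀)/L) (x₀ the left endpoint), so the inequality holds for all u iff (1−α)(π/L)² ≥ α − c, i.e. α ≤ ((π/L)² + c)/((π/L)² + 1) = (1 + c(L/π)²)/(1 + (L/π)²). With (π/L)² = 9*π^2 and c = 1/8, the largest admissible constant is α = ((π/L)² + c)/((π/L)² + 1).
Simplifying, α = (1 + 72*π^2)/(8*(1 + 9*π^2)).


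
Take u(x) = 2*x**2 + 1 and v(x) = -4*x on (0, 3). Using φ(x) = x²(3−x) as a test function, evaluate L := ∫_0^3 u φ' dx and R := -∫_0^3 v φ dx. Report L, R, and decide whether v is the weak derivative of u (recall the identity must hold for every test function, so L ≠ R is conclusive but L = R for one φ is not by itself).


LHS = -243/5, RHS = 243/5. No, v is not the weak derivative of u.

u(x) = 2*x**2 + 1, classical derivative u'(x) = 4*x.
φ(x) = x²(3−x), so φ'(x) = 3*x*(2 - x).
Note φ(0) = φ(3) = 0, so the boundary term u·φ vanishes.
LHS = ∫_0^3 u(x) φ'(x) dx = ∫_0^3 (-6*x^4 + 12*x^3 - 3*x^2 + 6*x) dx. Term by term:
  ∫_0^3 -6*x^4 dx = -1458/5;  ∫_0^3 12*x^3 dx = 243;  ∫_0^3 -3*x^2 dx = -27;
  ∫_0^3 6*x dx = 27.
Sum: -1458/5 + 243 − 27 + 27 = -243/5.
So LHS = -243/5.
∫_0^3 v(x) φ(x) dx = ∫_0^3 (4*x^4 - 12*x^3) dx. Term by term:
  ∫_0^3 4*x^4 dx = 972/5;  ∫_0^3 -12*x^3 dx = -243.
Sum: 972/5 − 243 = -243/5.
So RHS = -∫_0^3 v(x) φ(x) dx = 243/5.
LHS − RHS = -486/5 ≠ 0, so the identity fails.
(For a valid weak derivative the identity must hold for EVERY test function, in particular this one. The failure shows v is NOT the weak derivative of u.)
Correct weak derivative would be u'(x) = 4*x.


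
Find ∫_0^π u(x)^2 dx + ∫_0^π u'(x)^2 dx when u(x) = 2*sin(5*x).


||u||_{H^1(0,π)}^2 = 52*π

u'(x) = 10*cos(5*x).
Expand u² and (u')² and integrate term by term on (0, π), using: for integers n ≥ 1, ∫_0^π sin²(nx) dx = ∫_0^π cos²(nx) dx = π/2; for n ≠ n', ∫_0^π sin(nx)sin(n'x) dx = ∫_0^π cos(nx)cos(n'x) dx = 0; and by product-to-sum, ∫_0^π sin(nx)cos(n'x) dx = ½∫_0^π [sin((n+n')x) + sin((n−n')x)] dx, which is 0 when n+n' is even and 2n/(n²−n'²) when n+n' is odd (it need not vanish on (0, π)).
  u² squared terms: (2)²·∫sin(5x)² dx = 4·π/2 = 2*π.
  So ∫_0^π u² dx = 2*π.
  (u')² squared terms: (10)²·∫cos(5x)² dx = 100·π/2 = 50*π.
  So ∫_0^π (u')² dx = 50*π.
||u||_{H^1}^2 = (2*π) + (50*π) = 52*π.


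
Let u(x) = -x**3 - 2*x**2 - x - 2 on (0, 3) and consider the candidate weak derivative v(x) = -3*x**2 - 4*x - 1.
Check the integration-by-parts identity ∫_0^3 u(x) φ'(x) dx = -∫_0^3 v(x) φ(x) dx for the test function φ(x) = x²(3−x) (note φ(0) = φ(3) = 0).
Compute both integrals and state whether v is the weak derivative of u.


LHS = 513/4, RHS = 513/4. Yes, v = u' weakly.

u(x) = -x**3 - 2*x**2 - x - 2, classical derivative u'(x) = -3*x**2 - 4*x - 1.
φ(x) = x²(3−x), so φ'(x) = 3*x*(2 - x).
Note φ(0) = φ(3) = 0, so the boundary term u·φ vanishes.
LHS = ∫_0^3 u(x) φ'(x) dx = ∫_0^3 (3*x^5 - 9*x^3 - 12*x) dx. Term by term:
  ∫_0^3 3*x^5 dx = 729/2;  ∫_0^3 -9*x^3 dx = -729/4;  ∫_0^3 -12*x dx = -54.
Sum: 729/2 − 729/4 − 54 = 513/4.
So LHS = 513/4.
∫_0^3 v(x) φ(x) dx = ∫_0^3 (3*x^5 - 5*x^4 - 11*x^3 - 3*x^2) dx. Term by term:
  ∫_0^3 3*x^5 dx = 729/2;  ∫_0^3 -5*x^4 dx = -243;  ∫_0^3 -11*x^3 dx = -891/4;
  ∫_0^3 -3*x^2 dx = -27.
Sum: 729/2 − 243 − 891/4 − 27 = -513/4.
So RHS = -∫_0^3 v(x) φ(x) dx = 513/4.
LHS = RHS, so the identity holds for this test φ.
Moreover u is smooth here and v(x) = u'(x) = -3*x**2 - 4*x - 1 pointwise, so the identity holds for every test function. Hence v is the weak derivative of u.


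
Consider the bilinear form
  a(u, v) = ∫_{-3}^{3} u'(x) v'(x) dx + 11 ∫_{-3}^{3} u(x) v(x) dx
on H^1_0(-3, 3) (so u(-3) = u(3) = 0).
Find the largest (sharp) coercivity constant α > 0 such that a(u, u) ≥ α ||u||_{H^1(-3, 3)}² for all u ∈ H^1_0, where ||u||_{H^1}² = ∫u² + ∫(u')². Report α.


α = 1

Coercivity of a(·,·) on H^1_0(-3, 3) means a(u, u) ≥ α ||u||_{H^1}² for every u ∈ H^1_0.
The interval has length L = 6, and Poincaré/coercivity depend only on L. Here a(u, u) = ∫(u')² + (11)·∫u².
Here c = 11 ≥ 1, so a(u,u) = ∫(u')² + c∫u² ≥ ∫(u')² + ∫u² = ||u||_{H^1}², i.e. α = 1 works. No larger α is possible: a(u,u) ≥ α||u||_{H^1}² means (1−α)∫(u')² ≥ (α−c)∫u², and for the modes u_n = sin(nπ(x−x₀)/L) (x₀ the left endpoint) one has ∫u_n²/∫(u_n')² = (L/(nπ))² → 0, so a(u_n,u_n)/||u_n||_{H^1}² → 1. Hence the optimal constant is α = 1.
Therefore α = 1.


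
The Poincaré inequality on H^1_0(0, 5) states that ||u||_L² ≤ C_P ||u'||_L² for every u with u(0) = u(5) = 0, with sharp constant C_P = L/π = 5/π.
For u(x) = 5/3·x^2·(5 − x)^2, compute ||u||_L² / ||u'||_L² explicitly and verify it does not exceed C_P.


||u||_L² / ||u'||_L² = 5*sqrt(3)/6 < C_P = 5/π.

u(x) = 5/3·x^2·(5 − x)^2, so u'(x) = 10*x*(x - 5)*(2*x - 5)/3.
u(x) = 5/3·x^2·(5 − x)^2 vanishes at x = 0 and x = 5, so u ∈ H^1_0(0, 5). Differentiate via the product rule and integrate the resulting polynomials term by term.
  ∫_0^5 u² dx = ∫_0^5 (25*x^8/9 - 500*x^7/9 + 1250*x^6/3 - 12500*x^5/9 + 15625*x^4/9) dx. Term by term:
    ∫_0^5 25*x^8/9 dx = 48828125/81;  ∫_0^5 -500*x^7/9 dx = -48828125/18;  ∫_0^5 1250*x^6/3 dx = 97656250/21;
    ∫_0^5 -12500*x^5/9 dx = -97656250/27;  ∫_0^5 15625*x^4/9 dx = 9765625/9.
  Sum: 48828125/81 − 48828125/18 + 97656250/21 − 97656250/27 + 9765625/9 = 9765625/1134.
  ∫_0^5 (u')² dx = ∫_0^5 (400*x^6/9 - 2000*x^5/3 + 32500*x^4/9 - 25000*x^3/3 + 62500*x^2/9) dx. Term by term:
    ∫_0^5 400*x^6/9 dx = 31250000/63;  ∫_0^5 -2000*x^5/3 dx = -15625000/9;  ∫_0^5 32500*x^4/9 dx = 20312500/9;
    ∫_0^5 -25000*x^3/3 dx = -3906250/3;  ∫_0^5 62500*x^2/9 dx = 7812500/27.
  Sum: 31250000/63 − 15625000/9 + 20312500/9 − 3906250/3 + 7812500/27 = 781250/189.
∫_0^5 u² dx = 9765625/1134, so ||u||_L² = 3125*sqrt(14)/126.
∫_0^5 (u')² dx = 781250/189, so ||u'||_L² = 625*sqrt(42)/63.
Ratio ||u||_L² / ||u'||_L² = 5*sqrt(3)/6.
Sharp Poincaré constant on H^1_0(0, 5) is C_P = L/π = 5/π, achieved by sin(π/5·x).
A polynomial bump cannot attain the sharp Poincaré constant (only the first sine eigenfunction does), so the ratio is strictly less than C_P, consistent with ||u||_L² ≤ C_P ||u'||_L².


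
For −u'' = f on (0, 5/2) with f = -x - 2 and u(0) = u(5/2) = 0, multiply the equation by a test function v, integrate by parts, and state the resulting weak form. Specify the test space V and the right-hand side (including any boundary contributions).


V = H^1_0(0, 5/2) (so v(0) = v(5/2) = 0); weak form: ∫_0^5/2 u'v' dx = ∫_0^5/2 (-x - 2) v dx for all v ∈ V.

Multiply both sides by a test function v and integrate from 0 to 5/2:
  ∫_0^5/2 −u''(x) v(x) dx = ∫_0^5/2 f(x) v(x) dx.
Integrate the LHS by parts once:
  ∫_0^5/2 −u'' v dx = −[u'(x) v(x)]_0^5/2 + ∫_0^5/2 u'(x) v'(x) dx.
Thus ∫_0^5/2 u'(x) v'(x) dx = ∫_0^5/2 f(x) v(x) dx + [u'(x) v(x)]_0^5/2.
Choose V so that boundary terms are either known or forced to vanish.
u is Dirichlet: u(0) = u(5/2) = 0. Let V = H^1_0(0, 5/2); then v(0) = v(5/2) = 0, and [u' v]_0^5/2 = 0.
Weak formulation: find u (satisfying any essential BC) such that ∫_0^5/2 u'(x) v'(x) dx = ∫_0^5/2 f v dx for all v ∈ V.
Substituting f(x) = -x - 2, the right-hand side is ∫_0^5/2 (-x - 2) v dx.


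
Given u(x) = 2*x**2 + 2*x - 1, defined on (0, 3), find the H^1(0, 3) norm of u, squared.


||u||_{H^1}^2 = 2847/5

The H^1 norm (squared) on an interval (0, L) is
  ||u||_{H^1}^2 = ∫_0^L u(x)^2 dx + ∫_0^L u'(x)^2 dx.
Compute u'(x) = 4*x + 2.
Then u(x)^2 = 4*x**4 + 8*x**3 - 4*x + 1 and u'(x)^2 = 16*x**2 + 16*x + 4.
Integrate each monomial from 0 to 3 using ∫_0^3 c·x^n dx = c·3^(n+1)/(n+1):
  ∫_0^3 u(x)^2 dx = ∫_0^3 (4*x^4 + 8*x^3 - 4*x + 1) dx. Term by term:
    ∫_0^3 4*x^4 dx = 972/5;  ∫_0^3 8*x^3 dx = 162;  ∫_0^3 -4*x dx = -18;
    ∫_0^3 1 dx = 3.
  Sum: 972/5 + 162 − 18 + 3 = 1707/5.
  ∫_0^3 u'(x)^2 dx = ∫_0^3 (16*x^2 + 16*x + 4) dx. Term by term:
    ∫_0^3 16*x^2 dx = 144;  ∫_0^3 16*x dx = 72;  ∫_0^3 4 dx = 12.
  Sum: 144 + 72 + 12 = 228.
Adding: ||u||_{H^1}^2 = 1707/5 + 228 = 2847/5.


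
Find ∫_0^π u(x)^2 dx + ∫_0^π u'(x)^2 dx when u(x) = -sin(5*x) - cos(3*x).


||u||_{H^1(0,π)}^2 = 18*π

u'(x) = 3*sin(3*x) - 5*cos(5*x).
Expand u² and (u')² and integrate term by term on (0, π), using: for integers n ≥ 1, ∫_0^π sin²(nx) dx = ∫_0^π cos²(nx) dx = π/2; for n ≠ n', ∫_0^π sin(nx)sin(n'x) dx = ∫_0^π cos(nx)cos(n'x) dx = 0; and by product-to-sum, ∫_0^π sin(nx)cos(n'x) dx = ½∫_0^π [sin((n+n')x) + sin((n−n')x)] dx, which is 0 when n+n' is even and 2n/(n²−n'²) when n+n' is odd (it need not vanish on (0, π)).
  u² squared terms: (-1)²·∫cos(3x)² dx = 1·π/2 = π/2;  (-1)²·∫sin(5x)² dx = 1·π/2 = π/2.
  u² cross terms: 2·(-1)·(-1)·∫cos(3x)·sin(5x) dx = 2·(0) = 0.
  So ∫_0^π u² dx = π/2 + π/2 + 0 = π.
  (u')² squared terms: (-5)²·∫cos(5x)² dx = 25·π/2 = 25*π/2;  (3)²·∫sin(3x)² dx = 9·π/2 = 9*π/2.
  (u')² cross terms: 2·(-5)·(3)·∫cos(5x)·sin(3x) dx = -30·(0) = 0.
  So ∫_0^π (u')² dx = 25*π/2 + 9*π/2 + 0 = 17*π.
||u||_{H^1}^2 = (π) + (17*π) = 18*π.


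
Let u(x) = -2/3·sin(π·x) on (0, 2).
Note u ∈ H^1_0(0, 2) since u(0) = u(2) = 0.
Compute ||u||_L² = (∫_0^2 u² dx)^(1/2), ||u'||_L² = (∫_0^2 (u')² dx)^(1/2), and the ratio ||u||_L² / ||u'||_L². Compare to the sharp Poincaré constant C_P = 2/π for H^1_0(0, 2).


||u||_L² / ||u'||_L² = 1/π < C_P = 2/π.

u(x) = -2/3·sin(π·x), so u'(x) = -2*π*cos(π*x)/3.
Writing u(x) = A·sin(kπx/L) with A = -2/3 and k = 2, use ∫_0^L sin²(kπx/L) dx = L/2 and ∫_0^L cos²(kπx/L) dx = L/2.
u² = 4/9·sin²(π·x) and (u')² = 4*π^2/9·cos²(π·x), and each of sin², cos² integrates to L/2 = 1 over (0, 2).
∫_0^2 u² dx = 4/9, so ||u||_L² = 2/3.
∫_0^2 (u')² dx = 4*π^2/9, so ||u'||_L² = 2*π/3.
Ratio ||u||_L² / ||u'||_L² = 1/π.
Sharp Poincaré constant on H^1_0(0, 2) is C_P = L/π = 2/π, achieved by sin(π/2·x).
This is the k = 2 harmonic; the ratio L/(kπ) is strictly less than C_P = L/π, consistent with the sharp inequality ||u||_L² ≤ C_P ||u'||_L².


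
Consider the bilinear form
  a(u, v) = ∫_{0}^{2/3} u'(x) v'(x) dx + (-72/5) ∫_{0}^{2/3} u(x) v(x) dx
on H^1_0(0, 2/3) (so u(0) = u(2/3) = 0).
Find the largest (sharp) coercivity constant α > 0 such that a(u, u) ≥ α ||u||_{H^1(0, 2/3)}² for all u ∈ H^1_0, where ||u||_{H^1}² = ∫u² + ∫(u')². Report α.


α = 9*(-32 + 5*π^2)/(5*(4 + 9*π^2))

Coercivity of a(·,·) on H^1_0(0, 2/3) means a(u, u) ≥ α ||u||_{H^1}² for every u ∈ H^1_0.
The interval has length L = 2/3, and Poincaré/coercivity depend only on L. Here a(u, u) = ∫(u')² + (-72/5)·∫u².
Here c = -72/5 < 0 with |c| < (π/L)² = 9*π^2/4, so coercivity still holds. The condition a(u,u) ≥ α||u||_{H^1}² reads (1−α)∫(u')² ≥ (α−c)∫u². Any admissible α is ≤ 1 (rapidly oscillating u have ∫u²/∫(u')² → 0), and α = 1 would force 0 ≥ (1−c)∫u², impossible since c < 1; so 1−α > 0. By the sharp Poincaré inequality on H^1_0 of an interval of length L, ∫(u')² ≥ (π/L)²∫u² with equality for the first sine mode sin(π(x−x₀)/L) (x₀ the left endpoint), so the inequality holds for all u iff (1−α)(π/L)² ≥ α − c, i.e. α ≤ ((π/L)² + c)/((π/L)² + 1) = (1 + c(L/π)²)/(1 + (L/π)²). (Direct route, valid since c ≤ 0: Poincaré gives c∫u² ≥ c(L/π)²∫(u')², so a(u,u) ≥ (1 + c(L/π)²)∫(u')², while ||u||_{H^1}² ≤ (1 + (L/π)²)∫(u')²; dividing yields the same α.) With (π/L)² = 9*π^2/4 and c = -72/5, the largest admissible constant is α = ((π/L)² + c)/((π/L)² + 1).
Simplifying, α = 9*(-32 + 5*π^2)/(5*(4 + 9*π^2)).


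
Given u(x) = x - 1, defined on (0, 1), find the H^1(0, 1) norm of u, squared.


||u||_{H^1}^2 = 4/3

The H^1 norm (squared) on an interval (0, L) is
  ||u||_{H^1}^2 = ∫_0^L u(x)^2 dx + ∫_0^L u'(x)^2 dx.
Compute u'(x) = 1.
Then u(x)^2 = x**2 - 2*x + 1 and u'(x)^2 = 1.
Integrate each monomial from 0 to 1 using ∫_0^1 c·x^n dx = c·1^(n+1)/(n+1):
  ∫_0^1 u(x)^2 dx = ∫_0^1 (x^2 - 2*x + 1) dx. Term by term:
    ∫_0^1 x^2 dx = 1/3;  ∫_0^1 -2*x dx = -1;  ∫_0^1 1 dx = 1.
  Sum: 1/3 − 1 + 1 = 1/3.
  ∫_0^1 u'(x)^2 dx = ∫_0^1 (1) dx. Term by term:
    ∫_0^1 1 dx = 1.
Adding: ||u||_{H^1}^2 = 1/3 + 1 = 4/3.


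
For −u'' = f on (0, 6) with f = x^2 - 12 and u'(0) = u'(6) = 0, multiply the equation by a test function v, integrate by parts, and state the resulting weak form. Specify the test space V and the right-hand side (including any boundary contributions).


V = H^1(0, 6) (no boundary constraint on v; u is determined up to an additive constant); weak form: ∫_0^6 u'v' dx = ∫_0^6 (x^2 - 12) v dx for all v ∈ V.

Multiply both sides by a test function v and integrate from 0 to 6:
  ∫_0^6 −u''(x) v(x) dx = ∫_0^6 f(x) v(x) dx.
Integrate the LHS by parts once:
  ∫_0^6 −u'' v dx = −[u'(x) v(x)]_0^6 + ∫_0^6 u'(x) v'(x) dx.
Thus ∫_0^6 u'(x) v'(x) dx = ∫_0^6 f(x) v(x) dx + [u'(x) v(x)]_0^6.
Choose V so that boundary terms are either known or forced to vanish.
u has homogeneous Neumann: u'(0) = u'(6) = 0. So [u' v]_0^6 = 0·v(6) − 0·v(0) = 0 for any v; take V = H^1(0, 6).
Weak formulation: find u (satisfying any essential BC) such that ∫_0^6 u'(x) v'(x) dx = ∫_0^6 f v dx for all v ∈ V (homogeneous Neumann, so boundary terms vanish).
Substituting f(x) = x^2 - 12, the right-hand side is ∫_0^6 (x^2 - 12) v dx.
Compatibility check (pure Neumann): taking v ≡ 1 ∈ V gives 0 = ∫_0^6 f dx + (0) − (0), i.e. ∫_0^6 f dx must equal u'(0) − u'(6) = 0. Indeed ∫_0^6 (x^2 - 12) dx = 0, so the data are compatible. The solution is then unique only up to an additive constant (fix it e.g. by requiring ∫_0^6 u dx = 0).


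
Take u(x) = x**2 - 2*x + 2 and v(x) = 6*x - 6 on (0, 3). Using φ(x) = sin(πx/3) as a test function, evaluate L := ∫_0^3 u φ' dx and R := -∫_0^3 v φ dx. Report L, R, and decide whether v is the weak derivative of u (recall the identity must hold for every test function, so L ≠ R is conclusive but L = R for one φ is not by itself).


LHS = -6/π, RHS = -18/π. No, v is not the weak derivative of u.

u(x) = x**2 - 2*x + 2, classical derivative u'(x) = 2*x - 2.
φ(x) = sin(πx/3), so φ'(x) = π*cos(π*x/3)/3.
Note φ(0) = φ(3) = 0, so the boundary term u·φ vanishes.
LHS = ∫_0^3 u(x) φ'(x) dx = ∫_0^3 (π*x^2*cos(π*x/3)/3 - 2*π*x*cos(π*x/3)/3 + 2*π*cos(π*x/3)/3) dx. Term by term:
  ∫_0^3 2*π*cos(π*x/3)/3 dx = 0;  ∫_0^3 -2*π*x*cos(π*x/3)/3 dx = 12/π;  ∫_0^3 π*x^2*cos(π*x/3)/3 dx = -18/π.
Sum: 0 + 12/π − 18/π = -6/π.
So LHS = -6/π.
∫_0^3 v(x) φ(x) dx = ∫_0^3 (6*x*sin(π*x/3) - 6*sin(π*x/3)) dx. Term by term:
  ∫_0^3 -6*sin(π*x/3) dx = -36/π;  ∫_0^3 6*x*sin(π*x/3) dx = 54/π.
Sum: -36/π + 54/π = 18/π.
So RHS = -∫_0^3 v(x) φ(x) dx = -18/π.
LHS − RHS = 12/π ≠ 0, so the identity fails.
(For a valid weak derivative the identity must hold for EVERY test function, in particular this one. The failure shows v is NOT the weak derivative of u.)
Correct weak derivative would be u'(x) = 2*x - 2.


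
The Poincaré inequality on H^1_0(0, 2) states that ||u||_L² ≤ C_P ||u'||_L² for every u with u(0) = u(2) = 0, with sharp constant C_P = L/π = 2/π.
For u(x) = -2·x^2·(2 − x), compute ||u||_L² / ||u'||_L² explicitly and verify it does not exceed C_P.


||u||_L² / ||u'||_L² = sqrt(14)/7 < C_P = 2/π.

u(x) = -2·x^2·(2 − x), so u'(x) = 2*x*(3*x - 4).
u(x) = -2·x^2·(2 − x) vanishes at x = 0 and x = 2, so u ∈ H^1_0(0, 2). Differentiate via the product rule and integrate the resulting polynomials term by term.
  ∫_0^2 u² dx = ∫_0^2 (4*x^6 - 16*x^5 + 16*x^4) dx. Term by term:
    ∫_0^2 4*x^6 dx = 512/7;  ∫_0^2 -16*x^5 dx = -512/3;  ∫_0^2 16*x^4 dx = 512/5.
  Sum: 512/7 − 512/3 + 512/5 = 512/105.
  ∫_0^2 (u')² dx = ∫_0^2 (36*x^4 - 96*x^3 + 64*x^2) dx. Term by term:
    ∫_0^2 36*x^4 dx = 1152/5;  ∫_0^2 -96*x^3 dx = -384;  ∫_0^2 64*x^2 dx = 512/3.
  Sum: 1152/5 − 384 + 512/3 = 256/15.
∫_0^2 u² dx = 512/105, so ||u||_L² = 16*sqrt(210)/105.
∫_0^2 (u')² dx = 256/15, so ||u'||_L² = 16*sqrt(15)/15.
Ratio ||u||_L² / ||u'||_L² = sqrt(14)/7.
Sharp Poincaré constant on H^1_0(0, 2) is C_P = L/π = 2/π, achieved by sin(π/2·x).
A polynomial bump cannot attain the sharp Poincaré constant (only the first sine eigenfunction does), so the ratio is strictly less than C_P, consistent with ||u||_L² ≤ C_P ||u'||_L².


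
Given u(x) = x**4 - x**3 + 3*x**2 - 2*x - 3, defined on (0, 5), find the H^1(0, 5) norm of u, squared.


||u||_{H^1}^2 = 80584955/252

The H^1 norm (squared) on an interval (0, L) is
  ||u||_{H^1}^2 = ∫_0^L u(x)^2 dx + ∫_0^L u'(x)^2 dx.
Compute u'(x) = 4*x**3 - 3*x**2 + 6*x - 2.
Then u(x)^2 = x**8 - 2*x**7 + 7*x**6 - 10*x**5 + 7*x**4 - 6*x**3 - 14*x**2 + 12*x + 9 and u'(x)^2 = 16*x**6 - 24*x**5 + 57*x**4 - 52*x**3 + 48*x**2 - 24*x + 4.
Integrate each monomial from 0 to 5 using ∫_0^5 c·x^n dx = c·5^(n+1)/(n+1):
  ∫_0^5 u(x)^2 dx = ∫_0^5 (x^8 - 2*x^7 + 7*x^6 - 10*x^5 + 7*x^4 - 6*x^3 - 14*x^2 + 12*x + 9) dx. Term by term:
    ∫_0^5 x^8 dx = 1953125/9;  ∫_0^5 -2*x^7 dx = -390625/4;  ∫_0^5 7*x^6 dx = 78125;
    ∫_0^5 -10*x^5 dx = -78125/3;  ∫_0^5 7*x^4 dx = 4375;  ∫_0^5 -6*x^3 dx = -1875/2;
    ∫_0^5 -14*x^2 dx = -1750/3;  ∫_0^5 12*x dx = 150;  ∫_0^5 9 dx = 45.
  Sum: 1953125/9 − 390625/4 + 78125 − 78125/3 + 4375 − 1875/2 − 1750/3 + 150 + 45 = 6281645/36.
  ∫_0^5 u'(x)^2 dx = ∫_0^5 (16*x^6 - 24*x^5 + 57*x^4 - 52*x^3 + 48*x^2 - 24*x + 4) dx. Term by term:
    ∫_0^5 16*x^6 dx = 1250000/7;  ∫_0^5 -24*x^5 dx = -62500;  ∫_0^5 57*x^4 dx = 35625;
    ∫_0^5 -52*x^3 dx = -8125;  ∫_0^5 48*x^2 dx = 2000;  ∫_0^5 -24*x dx = -300;
    ∫_0^5 4 dx = 20.
  Sum: 1250000/7 − 62500 + 35625 − 8125 + 2000 − 300 + 20 = 1017040/7.
Adding: ||u||_{H^1}^2 = 6281645/36 + 1017040/7 = 80584955/252.


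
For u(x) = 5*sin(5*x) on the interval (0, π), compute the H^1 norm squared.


||u||_{H^1(0,π)}^2 = 325*π

u'(x) = 25*cos(5*x).
Expand u² and (u')² and integrate term by term on (0, π), using: for integers n ≥ 1, ∫_0^π sin²(nx) dx = ∫_0^π cos²(nx) dx = π/2; for n ≠ n', ∫_0^π sin(nx)sin(n'x) dx = ∫_0^π cos(nx)cos(n'x) dx = 0; and by product-to-sum, ∫_0^π sin(nx)cos(n'x) dx = ½∫_0^π [sin((n+n')x) + sin((n−n')x)] dx, which is 0 when n+n' is even and 2n/(n²−n'²) when n+n' is odd (it need not vanish on (0, π)).
  u² squared terms: (5)²·∫sin(5x)² dx = 25·π/2 = 25*π/2.
  So ∫_0^π u² dx = 25*π/2.
  (u')² squared terms: (25)²·∫cos(5x)² dx = 625·π/2 = 625*π/2.
  So ∫_0^π (u')² dx = 625*π/2.
||u||_{H^1}^2 = (25*π/2) + (625*π/2) = 325*π.


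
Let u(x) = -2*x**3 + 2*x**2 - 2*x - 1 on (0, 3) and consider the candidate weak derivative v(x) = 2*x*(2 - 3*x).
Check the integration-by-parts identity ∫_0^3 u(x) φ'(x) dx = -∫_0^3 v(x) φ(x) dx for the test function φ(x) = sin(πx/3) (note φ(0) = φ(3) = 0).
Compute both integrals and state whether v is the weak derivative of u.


LHS = -648/π^3 + 138/π, RHS = -648/π^3 + 126/π. No, v is not the weak derivative of u.

u(x) = -2*x**3 + 2*x**2 - 2*x - 1, classical derivative u'(x) = -6*x**2 + 4*x - 2.
φ(x) = sin(πx/3), so φ'(x) = π*cos(π*x/3)/3.
Note φ(0) = φ(3) = 0, so the boundary term u·φ vanishes.
LHS = ∫_0^3 u(x) φ'(x) dx = ∫_0^3 (-2*π*x^3*cos(π*x/3)/3 + 2*π*x^2*cos(π*x/3)/3 - 2*π*x*cos(π*x/3)/3 - π*cos(π*x/3)/3) dx. Term by term:
  ∫_0^3 -π*cos(π*x/3)/3 dx = 0;  ∫_0^3 -2*π*x*cos(π*x/3)/3 dx = 12/π;  ∫_0^3 -2*π*x^3*cos(π*x/3)/3 dx = -648/π^3 + 162/π;
  ∫_0^3 2*π*x^2*cos(π*x/3)/3 dx = -36/π.
Sum: 0 + 12/π + -648/π^3 + 162/π − 36/π = -648/π^3 + 138/π.
So LHS = -648/π^3 + 138/π.
∫_0^3 v(x) φ(x) dx = ∫_0^3 (-6*x^2*sin(π*x/3) + 4*x*sin(π*x/3)) dx. Term by term:
  ∫_0^3 -6*x^2*sin(π*x/3) dx = -162/π + 648/π^3;  ∫_0^3 4*x*sin(π*x/3) dx = 36/π.
Sum: -162/π + 648/π^3 + 36/π = -126/π + 648/π^3.
So RHS = -∫_0^3 v(x) φ(x) dx = -648/π^3 + 126/π.
LHS − RHS = 12/π ≠ 0, so the identity fails.
(For a valid weak derivative the identity must hold for EVERY test function, in particular this one. The failure shows v is NOT the weak derivative of u.)
Correct weak derivative would be u'(x) = -6*x**2 + 4*x - 2.
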